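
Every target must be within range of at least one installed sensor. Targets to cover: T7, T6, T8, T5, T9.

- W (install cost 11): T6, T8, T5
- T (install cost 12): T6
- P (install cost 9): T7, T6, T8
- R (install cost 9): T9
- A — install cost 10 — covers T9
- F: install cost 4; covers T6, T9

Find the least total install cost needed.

24

Choose W, P, and F: together they cover T7, T6, T8, T5, T9 — every target.
Total install cost: 11 + 9 + 4 = 24.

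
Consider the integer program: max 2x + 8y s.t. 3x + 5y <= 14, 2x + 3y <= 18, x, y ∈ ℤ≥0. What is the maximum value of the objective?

Relaxing integrality, the LP optimum is 22.40 at (x,y) = (0, 2.8), which is not an integer point.
(x,y)=(1,2): 3·1+5·2=13≤14, 2·1+3·2=8≤18, objective 18.
(x,y)=(0,2): 3·0+5·2=10≤14, 2·0+3·2=6≤18, objective 16.
(x,y)=(2,1): 3·2+5·1=11≤14, 2·2+3·1=7≤18, objective 12.
The best lattice point is (1,2), giving 18.

18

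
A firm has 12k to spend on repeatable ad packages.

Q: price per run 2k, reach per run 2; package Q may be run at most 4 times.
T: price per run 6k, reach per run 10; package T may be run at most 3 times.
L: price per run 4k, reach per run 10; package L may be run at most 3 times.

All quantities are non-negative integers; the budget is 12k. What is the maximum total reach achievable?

L has the best ratio (10/4); taking only L gives at most 3×10 = 30 (stopped by the price limit).
Optimal: 3×L: price 12 ≤ 12, reach 3·10 = 30.

30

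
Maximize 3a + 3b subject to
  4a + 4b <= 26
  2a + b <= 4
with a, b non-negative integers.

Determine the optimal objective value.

12

(a,b)=(0,4): 4·0+4·4=16≤26, 2·0+1·4=4≤4, objective 12.
(a,b)=(0,3): 4·0+4·3=12≤26, 2·0+1·3=3≤4, objective 9.
The best lattice point is (0,4), giving 12.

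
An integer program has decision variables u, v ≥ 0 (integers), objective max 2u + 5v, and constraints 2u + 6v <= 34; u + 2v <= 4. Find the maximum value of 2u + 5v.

(u,v)=(0,2): 2·0+6·2=12≤34, 1·0+2·2=4≤4, objective 10.
(u,v)=(1,1): 2·1+6·1=8≤34, 1·1+2·1=3≤4, objective 7.
(u,v)=(0,1): 2·0+6·1=6≤34, 1·0+2·1=2≤4, objective 5.
No feasible integer point exceeds 10.

10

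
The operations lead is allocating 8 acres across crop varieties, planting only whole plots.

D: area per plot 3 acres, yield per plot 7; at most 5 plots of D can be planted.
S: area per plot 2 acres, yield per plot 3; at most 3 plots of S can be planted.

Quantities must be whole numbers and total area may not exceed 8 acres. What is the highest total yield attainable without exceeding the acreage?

17

Take 2×D and 1×S: area 8 ≤ 8, yield 2·7 + 1·3 = 17.
No other integer combination yields more.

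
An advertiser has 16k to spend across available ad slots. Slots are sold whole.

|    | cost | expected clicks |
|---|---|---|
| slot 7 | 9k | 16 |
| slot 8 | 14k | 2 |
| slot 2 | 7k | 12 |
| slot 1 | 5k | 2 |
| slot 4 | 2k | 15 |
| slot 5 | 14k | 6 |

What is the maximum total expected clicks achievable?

Take slot 7, slot 1, and slot 4: cost 9 + 5 + 2 = 16 ≤ 16, expected clicks 16 + 2 + 15 = 33.
No other feasible combination does better.

33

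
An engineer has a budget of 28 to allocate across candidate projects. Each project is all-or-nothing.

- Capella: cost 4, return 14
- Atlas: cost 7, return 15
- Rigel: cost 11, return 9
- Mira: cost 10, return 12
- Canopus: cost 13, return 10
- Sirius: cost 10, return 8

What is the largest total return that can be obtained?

Capella + Atlas + Canopus: cost 4 + 7 + 13 = 24 ≤ 28, return 14 + 15 + 10 = 39.
Capella + Atlas + Mira: cost 4 + 7 + 10 = 21 ≤ 28, return 14 + 15 + 12 = 41.
Best is Capella, Atlas, and Mira with total return 41.

41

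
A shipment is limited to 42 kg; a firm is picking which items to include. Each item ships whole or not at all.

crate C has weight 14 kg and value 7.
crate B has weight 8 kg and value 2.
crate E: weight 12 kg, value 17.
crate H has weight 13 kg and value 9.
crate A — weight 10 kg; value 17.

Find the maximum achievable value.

43

Take crate E, crate H, and crate A: weight 12 + 13 + 10 = 35 ≤ 42, value 17 + 9 + 17 = 43.
No other feasible combination does better.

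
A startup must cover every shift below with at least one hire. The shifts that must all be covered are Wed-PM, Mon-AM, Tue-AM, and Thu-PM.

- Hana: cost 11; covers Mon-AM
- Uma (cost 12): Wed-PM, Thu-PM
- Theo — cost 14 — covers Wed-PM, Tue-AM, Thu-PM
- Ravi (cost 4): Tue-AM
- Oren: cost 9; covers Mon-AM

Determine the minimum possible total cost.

23

This is a weighted set-cover instance.
The greedy cost-per-new-shift heuristic would pick Ravi, Uma, and Oren for 25, but a cheaper cover exists.
Choose Theo and Oren: together they cover Wed-PM, Mon-AM, Tue-AM, Thu-PM — every shift.
Total cost: 14 + 9 = 23.
No cover costs less than 23.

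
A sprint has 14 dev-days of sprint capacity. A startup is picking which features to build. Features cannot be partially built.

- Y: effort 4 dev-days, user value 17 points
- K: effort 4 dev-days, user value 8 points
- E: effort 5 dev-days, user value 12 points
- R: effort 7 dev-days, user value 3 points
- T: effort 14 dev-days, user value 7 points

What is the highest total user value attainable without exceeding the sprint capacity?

Take Y, K, and E: effort 4 + 4 + 5 = 13 ≤ 14, user value 17 + 8 + 12 = 37.
No other feasible combination does better.

37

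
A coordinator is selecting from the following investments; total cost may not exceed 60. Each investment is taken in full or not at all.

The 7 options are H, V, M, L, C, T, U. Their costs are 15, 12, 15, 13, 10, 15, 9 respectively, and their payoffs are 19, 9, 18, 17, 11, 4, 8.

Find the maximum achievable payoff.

65

This is a 0-1 knapsack instance.
H + M + L + C: cost 15 + 15 + 13 + 10 = 53 ≤ 60, payoff 19 + 18 + 17 + 11 = 65.
H + V + M + L: cost 15 + 12 + 15 + 13 = 55 ≤ 60, payoff 19 + 9 + 18 + 17 = 63.
H + V + L + C + U: cost 15 + 12 + 13 + 10 + 9 = 59 ≤ 60, payoff 19 + 9 + 17 + 11 + 8 = 64.
Best is H, M, L, and C with total payoff 65.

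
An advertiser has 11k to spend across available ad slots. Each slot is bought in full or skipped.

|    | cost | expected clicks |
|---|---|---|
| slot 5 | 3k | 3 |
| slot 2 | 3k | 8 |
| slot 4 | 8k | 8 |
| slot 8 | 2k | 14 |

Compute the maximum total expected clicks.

25

Allowing fractional choices, the relaxed optimum would be about 28.0, but ad slots are indivisible.
slot 5 + slot 2 + slot 8: cost 3 + 3 + 2 = 8 ≤ 11, expected clicks 3 + 8 + 14 = 25.
slot 4 + slot 8: cost 8 + 2 = 10 ≤ 11, expected clicks 8 + 14 = 22.
slot 2 + slot 8: cost 3 + 2 = 5 ≤ 11, expected clicks 8 + 14 = 22.
Best is slot 5, slot 2, and slot 8 with total expected clicks 25.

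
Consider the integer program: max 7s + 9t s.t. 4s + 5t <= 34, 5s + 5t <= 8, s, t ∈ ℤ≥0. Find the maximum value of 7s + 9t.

(s,t)=(0,1) is feasible, giving 9.
(s,t)=(1,0) is feasible, giving 7.
(s,t)=(0,0) is feasible, giving 0.
Maximum is 9 at (s,t)=(0,1).

9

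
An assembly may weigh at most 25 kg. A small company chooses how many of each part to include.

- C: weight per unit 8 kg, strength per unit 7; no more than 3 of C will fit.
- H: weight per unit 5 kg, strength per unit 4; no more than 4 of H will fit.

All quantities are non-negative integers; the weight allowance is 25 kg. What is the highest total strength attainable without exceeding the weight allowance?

21

This is a bounded integer knapsack.
C has the best ratio (7/8); taking only C gives at most 3×7 = 21 (stopped by the weight limit).
Optimal: 3×C: weight 24 ≤ 25, strength 3·7 = 21.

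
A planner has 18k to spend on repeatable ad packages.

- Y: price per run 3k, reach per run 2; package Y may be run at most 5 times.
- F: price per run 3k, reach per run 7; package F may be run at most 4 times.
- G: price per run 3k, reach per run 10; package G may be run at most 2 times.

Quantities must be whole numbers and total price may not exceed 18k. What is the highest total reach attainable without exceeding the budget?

48

4×F and 2×G: price 18 ≤ 18, reach 4·7 + 2·10 = 48.
1×Y, 3×F, and 2×G: price 18 ≤ 18, reach 1·2 + 3·7 + 2·10 = 43.
Best is 48.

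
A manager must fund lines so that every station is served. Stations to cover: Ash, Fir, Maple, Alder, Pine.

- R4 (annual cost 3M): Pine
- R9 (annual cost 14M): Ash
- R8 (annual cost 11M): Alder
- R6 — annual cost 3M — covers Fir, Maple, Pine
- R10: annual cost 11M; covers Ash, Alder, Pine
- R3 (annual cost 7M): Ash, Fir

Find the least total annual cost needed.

Choose R6 and R10: together they cover Ash, Fir, Maple, Alder, Pine — every station.
Total annual cost: 3 + 11 = 14.

14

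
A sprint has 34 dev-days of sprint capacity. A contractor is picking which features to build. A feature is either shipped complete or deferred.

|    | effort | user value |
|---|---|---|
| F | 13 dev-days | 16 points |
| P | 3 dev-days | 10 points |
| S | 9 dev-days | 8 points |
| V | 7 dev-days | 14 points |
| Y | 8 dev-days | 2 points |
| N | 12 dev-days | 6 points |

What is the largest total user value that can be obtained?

48

F + P + S + V: effort 13 + 3 + 9 + 7 = 32 ≤ 34, user value 16 + 10 + 8 + 14 = 48.
F + P + V + Y: effort 13 + 3 + 7 + 8 = 31 ≤ 34, user value 16 + 10 + 14 + 2 = 42.
Best is F, P, S, and V with total user value 48.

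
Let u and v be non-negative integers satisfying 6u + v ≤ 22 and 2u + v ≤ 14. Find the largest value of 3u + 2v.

(u,v)=(0,14): 6·0+1·14=14≤22, 2·0+1·14=14≤14, objective 28.
(u,v)=(0,13): 6·0+1·13=13≤22, 2·0+1·13=13≤14, objective 26.
The best lattice point is (0,14), giving 28.

28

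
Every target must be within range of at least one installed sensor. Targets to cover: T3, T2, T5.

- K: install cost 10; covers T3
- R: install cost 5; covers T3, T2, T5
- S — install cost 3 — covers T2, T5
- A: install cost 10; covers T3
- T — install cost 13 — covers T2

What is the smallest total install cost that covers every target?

The greedy cost-per-new-target heuristic would pick S and R for 8, but a cheaper cover exists.
R alone covers T3, T2, T5 — every target.
Total install cost: 5.
No cover costs less than 5.

5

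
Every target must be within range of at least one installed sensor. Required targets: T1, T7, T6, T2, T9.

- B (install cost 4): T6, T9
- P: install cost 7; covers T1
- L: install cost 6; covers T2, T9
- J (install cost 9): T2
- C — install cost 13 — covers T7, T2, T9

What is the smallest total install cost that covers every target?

24

The greedy cost-per-new-target heuristic would pick B, L, P, and C for 30, but a cheaper cover exists.
Choose B, P, and C: together they cover T1, T7, T6, T2, T9 — every target.
Total install cost: 4 + 7 + 13 = 24.
No cover costs less than 24.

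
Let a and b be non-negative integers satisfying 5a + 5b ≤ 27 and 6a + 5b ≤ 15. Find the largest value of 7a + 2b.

14

(a,b)=(2,0): 5·2+5·0=10≤27, 6·2+5·0=12≤15, objective 14.
(a,b)=(1,1): 5·1+5·1=10≤27, 6·1+5·1=11≤15, objective 9.
(a,b)=(1,0): 5·1+5·0=5≤27, 6·1+5·0=6≤15, objective 7.
No feasible integer point exceeds 14.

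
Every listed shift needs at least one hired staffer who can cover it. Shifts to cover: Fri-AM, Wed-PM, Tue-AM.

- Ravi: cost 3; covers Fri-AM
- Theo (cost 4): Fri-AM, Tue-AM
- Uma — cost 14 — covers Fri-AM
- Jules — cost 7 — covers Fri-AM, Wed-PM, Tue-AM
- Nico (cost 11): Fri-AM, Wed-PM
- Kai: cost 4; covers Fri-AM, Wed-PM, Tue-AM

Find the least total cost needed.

4

Kai alone covers Fri-AM, Wed-PM, Tue-AM — every shift.
Total cost: 4.
No cover costs less than 4.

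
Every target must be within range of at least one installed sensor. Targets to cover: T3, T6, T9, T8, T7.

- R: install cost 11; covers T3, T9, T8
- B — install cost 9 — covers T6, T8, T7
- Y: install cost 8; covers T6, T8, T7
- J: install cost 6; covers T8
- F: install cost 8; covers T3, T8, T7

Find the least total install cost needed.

19

Choose R and Y: together they cover T3, T6, T9, T8, T7 — every target.
Total install cost: 11 + 8 = 19.
No cover costs less than 19.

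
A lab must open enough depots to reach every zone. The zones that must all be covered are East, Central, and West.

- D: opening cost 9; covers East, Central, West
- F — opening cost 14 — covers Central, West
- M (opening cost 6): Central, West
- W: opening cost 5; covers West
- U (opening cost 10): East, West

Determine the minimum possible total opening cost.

9

D alone covers East, Central, West — every zone.
Total opening cost: 9.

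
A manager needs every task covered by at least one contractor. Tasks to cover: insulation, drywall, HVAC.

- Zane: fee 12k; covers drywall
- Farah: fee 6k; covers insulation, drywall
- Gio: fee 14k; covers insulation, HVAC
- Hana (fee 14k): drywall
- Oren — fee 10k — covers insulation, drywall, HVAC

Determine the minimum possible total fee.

The greedy cost-per-new-task heuristic would pick Farah and Oren for 16, but a cheaper cover exists.
Oren alone covers insulation, drywall, HVAC — every task.
Total fee: 10.
No cover costs less than 10.

10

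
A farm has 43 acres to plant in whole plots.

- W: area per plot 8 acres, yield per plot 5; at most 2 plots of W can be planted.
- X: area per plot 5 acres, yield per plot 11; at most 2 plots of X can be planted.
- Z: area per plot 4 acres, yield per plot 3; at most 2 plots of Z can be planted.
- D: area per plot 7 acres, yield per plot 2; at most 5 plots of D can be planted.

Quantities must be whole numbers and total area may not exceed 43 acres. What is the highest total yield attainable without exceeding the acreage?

Take 2×W, 2×X, 2×Z, and 1×D: area 41 ≤ 43, yield 2·5 + 2·11 + 2·3 + 1·2 = 40.
X has the best ratio (11/5) and is taken to its limit of 2; remaining capacity is filled optimally with the others.

40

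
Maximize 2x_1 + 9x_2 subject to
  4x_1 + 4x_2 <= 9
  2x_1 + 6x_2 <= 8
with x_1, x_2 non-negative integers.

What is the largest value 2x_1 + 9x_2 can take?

11

The continuous relaxation peaks at (0, 1.33) with value 12.00; rounding to a feasible lattice point costs some objective.
(x_1,x_2)=(1,1): 4·1+4·1=8≤9, 2·1+6·1=8≤8, objective 11.
(x_1,x_2)=(0,1): 4·0+4·1=4≤9, 2·0+6·1=6≤8, objective 9.
(x_1,x_2)=(2,0): 4·2+4·0=8≤9, 2·2+6·0=4≤8, objective 4.
(x_1,x_2)=(1,0): 4·1+4·0=4≤9, 2·1+6·0=2≤8, objective 2.
No feasible integer point exceeds 11.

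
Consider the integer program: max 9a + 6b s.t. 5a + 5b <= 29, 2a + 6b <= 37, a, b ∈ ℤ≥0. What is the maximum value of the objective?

(a,b)=(5,0): 5·5+5·0=25≤29, 2·5+6·0=10≤37, objective 45.
(a,b)=(4,1): 5·4+5·1=25≤29, 2·4+6·1=14≤37, objective 42.
(a,b)=(4,0): 5·4+5·0=20≤29, 2·4+6·0=8≤37, objective 36.
The best lattice point is (5,0), giving 45.

45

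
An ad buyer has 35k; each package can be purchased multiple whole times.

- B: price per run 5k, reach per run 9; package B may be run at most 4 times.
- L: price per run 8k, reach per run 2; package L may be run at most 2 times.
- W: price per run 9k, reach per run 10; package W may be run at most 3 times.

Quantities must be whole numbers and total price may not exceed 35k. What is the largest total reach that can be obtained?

47

4×B and 1×W: price 29 ≤ 35, reach 4·9 + 1·10 = 46.
3×B and 2×W: price 33 ≤ 35, reach 3·9 + 2·10 = 47.
Best is 47.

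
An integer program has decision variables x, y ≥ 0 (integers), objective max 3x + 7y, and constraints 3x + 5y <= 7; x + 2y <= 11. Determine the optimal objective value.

The continuous relaxation peaks at (0, 1.4) with value 9.80; rounding to a feasible lattice point costs some objective.
(x,y)=(0,1): 3·0+5·1=5≤7, 1·0+2·1=2≤11, objective 7.
(x,y)=(1,0): 3·1+5·0=3≤7, 1·1+2·0=1≤11, objective 3.
(x,y)=(0,0): 3·0+5·0=0≤7, 1·0+2·0=0≤11, objective 0.
Maximum is 7 at (x,y)=(0,1).

7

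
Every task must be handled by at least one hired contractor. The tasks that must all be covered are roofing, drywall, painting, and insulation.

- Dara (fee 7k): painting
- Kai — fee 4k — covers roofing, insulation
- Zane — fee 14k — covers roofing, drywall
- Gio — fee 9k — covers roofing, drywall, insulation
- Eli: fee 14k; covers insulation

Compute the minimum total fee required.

The greedy cost-per-new-task heuristic would pick Kai, Dara, and Gio for 20, but a cheaper cover exists.
Choose Dara and Gio: together they cover roofing, drywall, painting, insulation — every task.
Total fee: 7 + 9 = 16.
No cover costs less than 16.

16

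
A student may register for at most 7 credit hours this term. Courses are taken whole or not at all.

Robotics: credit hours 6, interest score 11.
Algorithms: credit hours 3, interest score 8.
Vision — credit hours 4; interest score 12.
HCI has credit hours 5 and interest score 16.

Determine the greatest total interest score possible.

20

Take Algorithms and Vision: credit hours 3 + 4 = 7 ≤ 7, interest score 8 + 12 = 20.
No other feasible combination does better.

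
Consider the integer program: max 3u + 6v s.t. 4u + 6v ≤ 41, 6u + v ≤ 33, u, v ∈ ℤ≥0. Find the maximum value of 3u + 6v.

39

(u,v)=(1,6): 4·1+6·6=40≤41, 6·1+1·6=12≤33, objective 39.
(u,v)=(0,6): 4·0+6·6=36≤41, 6·0+1·6=6≤33, objective 36.
(u,v)=(2,5): 4·2+6·5=38≤41, 6·2+1·5=17≤33, objective 36.
The best lattice point is (1,6), giving 39.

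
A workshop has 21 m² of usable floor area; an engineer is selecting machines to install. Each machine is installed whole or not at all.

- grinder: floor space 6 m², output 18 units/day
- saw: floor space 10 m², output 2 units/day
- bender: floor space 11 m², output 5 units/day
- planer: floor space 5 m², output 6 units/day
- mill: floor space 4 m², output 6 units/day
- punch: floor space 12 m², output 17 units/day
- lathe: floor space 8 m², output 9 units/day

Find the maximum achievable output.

35

This is a 0-1 knapsack instance.
Allowing fractional choices, the relaxed optimum would be about 39.6, but machines are indivisible.
grinder + mill + lathe: floor space 6 + 4 + 8 = 18 ≤ 21, output 18 + 6 + 9 = 33.
grinder + planer + lathe: floor space 6 + 5 + 8 = 19 ≤ 21, output 18 + 6 + 9 = 33.
grinder + punch: floor space 6 + 12 = 18 ≤ 21, output 18 + 17 = 35.
Best is grinder and punch with total output 35.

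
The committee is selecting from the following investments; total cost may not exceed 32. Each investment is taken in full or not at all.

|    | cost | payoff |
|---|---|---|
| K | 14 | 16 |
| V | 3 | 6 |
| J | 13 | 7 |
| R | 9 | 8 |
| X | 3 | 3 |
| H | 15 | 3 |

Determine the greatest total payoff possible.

33

K + V + R + X: cost 14 + 3 + 9 + 3 = 29 ≤ 32, payoff 16 + 6 + 8 + 3 = 33.
K + V + R: cost 14 + 3 + 9 = 26 ≤ 32, payoff 16 + 6 + 8 = 30.
K + V + J: cost 14 + 3 + 13 = 30 ≤ 32, payoff 16 + 6 + 7 = 29.
Best is K, V, R, and X with total payoff 33.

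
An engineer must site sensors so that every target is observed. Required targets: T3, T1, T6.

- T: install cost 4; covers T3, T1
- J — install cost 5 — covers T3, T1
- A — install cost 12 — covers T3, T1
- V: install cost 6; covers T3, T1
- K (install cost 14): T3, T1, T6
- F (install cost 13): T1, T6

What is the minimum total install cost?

14

The greedy cost-per-new-target heuristic would pick T and F for 17, but a cheaper cover exists.
K alone covers T3, T1, T6 — every target.
Total install cost: 14.
No cover costs less than 14.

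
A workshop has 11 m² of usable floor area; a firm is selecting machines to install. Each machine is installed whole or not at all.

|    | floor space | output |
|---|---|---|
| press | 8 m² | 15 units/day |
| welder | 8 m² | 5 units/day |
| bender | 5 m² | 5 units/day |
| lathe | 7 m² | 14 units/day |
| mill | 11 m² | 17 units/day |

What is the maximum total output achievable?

Take mill: floor space 11 ≤ 11, output 17.
No other feasible combination does better.

17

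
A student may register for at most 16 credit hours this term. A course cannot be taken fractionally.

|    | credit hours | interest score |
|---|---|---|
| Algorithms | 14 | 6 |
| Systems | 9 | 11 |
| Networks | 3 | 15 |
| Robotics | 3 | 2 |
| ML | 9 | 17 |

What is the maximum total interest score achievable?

34

Networks + ML: credit hours 3 + 9 = 12 ≤ 16, interest score 15 + 17 = 32.
Networks + Robotics + ML: credit hours 3 + 3 + 9 = 15 ≤ 16, interest score 15 + 2 + 17 = 34.
Systems + Networks + Robotics: credit hours 9 + 3 + 3 = 15 ≤ 16, interest score 11 + 15 + 2 = 28.
Best is Networks, Robotics, and ML with total interest score 34.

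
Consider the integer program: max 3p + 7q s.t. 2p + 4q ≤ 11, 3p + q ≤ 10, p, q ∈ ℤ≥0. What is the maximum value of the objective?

17

The continuous relaxation peaks at (0, 2.75) with value 19.25; rounding to a feasible lattice point costs some objective.
(p,q)=(1,2) is feasible, giving 17.
(p,q)=(0,2) is feasible, giving 14.
(p,q)=(2,1) is feasible, giving 13.
No feasible integer point exceeds 17.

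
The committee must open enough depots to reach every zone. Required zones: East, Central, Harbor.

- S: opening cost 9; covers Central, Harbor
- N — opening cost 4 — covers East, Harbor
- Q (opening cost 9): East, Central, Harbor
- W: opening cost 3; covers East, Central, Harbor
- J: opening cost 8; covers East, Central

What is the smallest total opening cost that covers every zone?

This is an integer covering problem.
W alone covers East, Central, Harbor — every zone.
Total opening cost: 3.
No cover costs less than 3.

3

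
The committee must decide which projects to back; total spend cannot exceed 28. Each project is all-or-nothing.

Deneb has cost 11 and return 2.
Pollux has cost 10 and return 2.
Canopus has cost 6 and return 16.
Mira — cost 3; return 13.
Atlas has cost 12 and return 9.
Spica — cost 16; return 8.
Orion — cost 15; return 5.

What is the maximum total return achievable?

Allowing fractional choices, the relaxed optimum would be about 41.5, but projects are indivisible.
Canopus + Mira + Atlas: cost 6 + 3 + 12 = 21 ≤ 28, return 16 + 13 + 9 = 38.
Canopus + Mira + Spica: cost 6 + 3 + 16 = 25 ≤ 28, return 16 + 13 + 8 = 37.
Canopus + Mira + Orion: cost 6 + 3 + 15 = 24 ≤ 28, return 16 + 13 + 5 = 34.
Best is Canopus, Mira, and Atlas with total return 38.

38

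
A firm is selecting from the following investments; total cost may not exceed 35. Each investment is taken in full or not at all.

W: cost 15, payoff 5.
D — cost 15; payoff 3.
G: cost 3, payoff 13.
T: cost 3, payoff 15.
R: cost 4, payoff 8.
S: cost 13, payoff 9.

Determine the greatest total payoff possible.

W + G + T + R: cost 15 + 3 + 3 + 4 = 25 ≤ 35, payoff 5 + 13 + 15 + 8 = 41.
W + G + T + S: cost 15 + 3 + 3 + 13 = 34 ≤ 35, payoff 5 + 13 + 15 + 9 = 42.
G + T + R + S: cost 3 + 3 + 4 + 13 = 23 ≤ 35, payoff 13 + 15 + 8 + 9 = 45.
Best is G, T, R, and S with total payoff 45.

45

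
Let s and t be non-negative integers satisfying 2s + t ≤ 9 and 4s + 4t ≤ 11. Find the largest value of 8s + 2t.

(s,t)=(2,0): 2·2+1·0=4≤9, 4·2+4·0=8≤11, objective 16.
(s,t)=(1,1): 2·1+1·1=3≤9, 4·1+4·1=8≤11, objective 10.
The best lattice point is (2,0), giving 16.

16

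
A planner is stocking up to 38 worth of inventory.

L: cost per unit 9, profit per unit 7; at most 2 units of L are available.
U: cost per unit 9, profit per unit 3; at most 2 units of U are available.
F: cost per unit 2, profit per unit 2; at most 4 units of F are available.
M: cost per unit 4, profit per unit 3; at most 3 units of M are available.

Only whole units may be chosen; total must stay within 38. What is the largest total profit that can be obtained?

31

This is a bounded integer knapsack.
F has the best ratio (2/2); taking only F gives at most 4×2 = 8 (stopped by the supply cap of 4).
Mixing does better — 2×L, 4×F, and 3×M: cost 38 ≤ 38, profit 2·7 + 4·2 + 3·3 = 31.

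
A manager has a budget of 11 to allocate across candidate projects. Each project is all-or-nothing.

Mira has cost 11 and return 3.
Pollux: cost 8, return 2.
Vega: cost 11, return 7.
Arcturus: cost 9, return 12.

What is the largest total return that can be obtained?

12

Take Arcturus: cost 9 ≤ 11, return 12.
No other feasible combination does better.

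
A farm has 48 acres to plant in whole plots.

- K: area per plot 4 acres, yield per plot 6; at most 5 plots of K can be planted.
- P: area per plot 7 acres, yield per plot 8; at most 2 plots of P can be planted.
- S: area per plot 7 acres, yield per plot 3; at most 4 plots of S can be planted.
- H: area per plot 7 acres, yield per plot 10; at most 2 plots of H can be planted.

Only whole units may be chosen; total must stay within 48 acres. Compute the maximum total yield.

66

K has the best ratio (6/4); taking only K gives at most 5×6 = 30 (stopped by the supply cap of 5).
Mixing does better — 5×K, 2×P, and 2×H: area 48 ≤ 48, yield 5·6 + 2·8 + 2·10 = 66.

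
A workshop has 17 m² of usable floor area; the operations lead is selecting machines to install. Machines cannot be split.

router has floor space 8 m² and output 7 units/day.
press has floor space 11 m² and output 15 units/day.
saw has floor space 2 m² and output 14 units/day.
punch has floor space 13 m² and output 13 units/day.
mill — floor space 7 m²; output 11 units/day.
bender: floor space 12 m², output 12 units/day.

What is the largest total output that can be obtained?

Treat it as a binary knapsack problem.
Allowing fractional choices, the relaxed optimum would be about 35.9, but machines are indivisible.
press + saw: floor space 11 + 2 = 13 ≤ 17, output 15 + 14 = 29.
saw + punch: floor space 2 + 13 = 15 ≤ 17, output 14 + 13 = 27.
router + saw + mill: floor space 8 + 2 + 7 = 17 ≤ 17, output 7 + 14 + 11 = 32.
Best is router, saw, and mill with total output 32.

32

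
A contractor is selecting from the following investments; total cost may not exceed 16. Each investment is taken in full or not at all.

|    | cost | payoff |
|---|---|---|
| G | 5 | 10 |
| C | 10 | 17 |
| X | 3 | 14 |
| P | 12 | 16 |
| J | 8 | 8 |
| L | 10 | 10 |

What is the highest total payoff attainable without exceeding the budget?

C + X: cost 10 + 3 = 13 ≤ 16, payoff 17 + 14 = 31.
G + X + J: cost 5 + 3 + 8 = 16 ≤ 16, payoff 10 + 14 + 8 = 32.
Best is G, X, and J with total payoff 32.

32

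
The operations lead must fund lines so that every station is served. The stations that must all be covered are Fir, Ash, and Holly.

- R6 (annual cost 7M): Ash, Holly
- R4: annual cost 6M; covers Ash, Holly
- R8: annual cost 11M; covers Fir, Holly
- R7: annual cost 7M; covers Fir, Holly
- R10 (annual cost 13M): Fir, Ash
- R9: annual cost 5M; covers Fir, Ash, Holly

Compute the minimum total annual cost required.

5

This is a weighted set-cover instance.
R9 alone covers Fir, Ash, Holly — every station.
Total annual cost: 5.
No cover costs less than 5.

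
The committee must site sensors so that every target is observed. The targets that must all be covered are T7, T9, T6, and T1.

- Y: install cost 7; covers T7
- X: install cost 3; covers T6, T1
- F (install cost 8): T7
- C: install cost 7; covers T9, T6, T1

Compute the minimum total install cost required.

14

This is an integer covering problem.
The greedy cost-per-new-target heuristic would pick X, Y, and C for 17, but a cheaper cover exists.
Choose Y and C: together they cover T7, T9, T6, T1 — every target.
Total install cost: 7 + 7 = 14.
No cover costs less than 14.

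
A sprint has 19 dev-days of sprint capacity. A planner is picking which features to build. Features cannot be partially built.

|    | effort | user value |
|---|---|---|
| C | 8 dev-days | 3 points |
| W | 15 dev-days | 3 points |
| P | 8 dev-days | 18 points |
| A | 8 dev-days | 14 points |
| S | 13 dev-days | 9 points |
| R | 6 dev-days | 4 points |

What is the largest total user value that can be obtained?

32

This is an integer program with binary decision variables.
Allowing fractional choices, the relaxed optimum would be about 34.1, but features are indivisible.
C + P: effort 8 + 8 = 16 ≤ 19, user value 3 + 18 = 21.
P + A: effort 8 + 8 = 16 ≤ 19, user value 18 + 14 = 32.
P + R: effort 8 + 6 = 14 ≤ 19, user value 18 + 4 = 22.
Best is P and A with total user value 32.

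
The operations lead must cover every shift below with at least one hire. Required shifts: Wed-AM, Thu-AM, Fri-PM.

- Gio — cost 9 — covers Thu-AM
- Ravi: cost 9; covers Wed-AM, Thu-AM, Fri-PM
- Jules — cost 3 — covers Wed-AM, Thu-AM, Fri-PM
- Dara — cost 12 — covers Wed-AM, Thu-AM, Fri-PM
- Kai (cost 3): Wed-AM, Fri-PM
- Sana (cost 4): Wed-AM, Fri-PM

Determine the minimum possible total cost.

3

Jules alone covers Wed-AM, Thu-AM, Fri-PM — every shift.
Total cost: 3.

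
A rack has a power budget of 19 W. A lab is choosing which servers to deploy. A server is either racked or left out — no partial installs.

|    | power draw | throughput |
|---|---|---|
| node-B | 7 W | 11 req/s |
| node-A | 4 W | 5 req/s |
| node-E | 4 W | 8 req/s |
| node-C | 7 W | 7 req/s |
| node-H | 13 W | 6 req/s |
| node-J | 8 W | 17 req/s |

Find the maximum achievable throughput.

This is an integer program with binary decision variables.
node-B + node-A + node-J: power draw 7 + 4 + 8 = 19 ≤ 19, throughput 11 + 5 + 17 = 33.
node-B + node-E + node-J: power draw 7 + 4 + 8 = 19 ≤ 19, throughput 11 + 8 + 17 = 36.
node-E + node-C + node-J: power draw 4 + 7 + 8 = 19 ≤ 19, throughput 8 + 7 + 17 = 32.
Best is node-B, node-E, and node-J with total throughput 36.

36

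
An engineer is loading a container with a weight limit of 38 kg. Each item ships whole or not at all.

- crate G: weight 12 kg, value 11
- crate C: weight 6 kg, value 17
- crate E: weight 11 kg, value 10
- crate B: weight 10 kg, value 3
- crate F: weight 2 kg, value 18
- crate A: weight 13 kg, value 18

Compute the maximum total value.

Take crate G, crate C, crate F, and crate A: weight 12 + 6 + 2 + 13 = 33 ≤ 38, value 11 + 17 + 18 + 18 = 64.
No other feasible combination does better.

64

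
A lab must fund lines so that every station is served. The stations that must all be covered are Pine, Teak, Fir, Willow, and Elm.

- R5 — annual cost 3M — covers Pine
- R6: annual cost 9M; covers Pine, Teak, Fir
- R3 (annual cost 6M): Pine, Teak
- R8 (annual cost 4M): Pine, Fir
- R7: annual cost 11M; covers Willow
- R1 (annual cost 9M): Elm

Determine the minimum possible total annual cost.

29

The greedy cost-per-new-station heuristic would pick R8, R3, R1, and R7 for 30, but a cheaper cover exists.
Choose R6, R7, and R1: together they cover Pine, Teak, Fir, Willow, Elm — every station.
Total annual cost: 9 + 11 + 9 = 29.
No cover costs less than 29.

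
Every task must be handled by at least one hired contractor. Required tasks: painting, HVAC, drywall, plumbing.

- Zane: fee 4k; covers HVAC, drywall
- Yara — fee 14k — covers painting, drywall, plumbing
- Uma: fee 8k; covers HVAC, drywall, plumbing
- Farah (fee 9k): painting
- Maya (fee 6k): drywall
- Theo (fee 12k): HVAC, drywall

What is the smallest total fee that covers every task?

17

This is an integer covering problem.
Choose Uma and Farah: together they cover painting, HVAC, drywall, plumbing — every task.
Total fee: 8 + 9 = 17.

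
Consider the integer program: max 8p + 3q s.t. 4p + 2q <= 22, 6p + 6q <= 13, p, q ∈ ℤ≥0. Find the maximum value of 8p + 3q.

16

(p,q)=(2,0): 4·2+2·0=8≤22, 6·2+6·0=12≤13, objective 16.
(p,q)=(1,1): 4·1+2·1=6≤22, 6·1+6·1=12≤13, objective 11.
No feasible integer point exceeds 16.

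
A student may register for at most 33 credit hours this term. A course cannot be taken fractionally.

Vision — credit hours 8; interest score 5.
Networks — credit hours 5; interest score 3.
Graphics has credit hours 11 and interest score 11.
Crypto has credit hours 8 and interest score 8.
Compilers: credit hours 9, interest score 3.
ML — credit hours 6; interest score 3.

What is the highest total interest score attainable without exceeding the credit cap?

This is a 0-1 knapsack instance.
Allowing fractional choices, the relaxed optimum would be about 27.5, but courses are indivisible.
Vision + Networks + Graphics + Crypto: credit hours 8 + 5 + 11 + 8 = 32 ≤ 33, interest score 5 + 3 + 11 + 8 = 27.
Vision + Graphics + Crypto + ML: credit hours 8 + 11 + 8 + 6 = 33 ≤ 33, interest score 5 + 11 + 8 + 3 = 27.
Networks + Graphics + Crypto + ML: credit hours 5 + 11 + 8 + 6 = 30 ≤ 33, interest score 3 + 11 + 8 + 3 = 25.
The maximum interest score is 27; one optimal choice is Vision, Networks, Graphics, and Crypto.

27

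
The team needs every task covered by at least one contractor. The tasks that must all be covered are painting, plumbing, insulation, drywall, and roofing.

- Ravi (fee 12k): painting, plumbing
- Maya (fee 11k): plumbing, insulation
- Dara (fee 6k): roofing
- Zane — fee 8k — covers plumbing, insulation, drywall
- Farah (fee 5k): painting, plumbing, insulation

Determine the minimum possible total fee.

This is an integer covering problem.
Choose Dara, Zane, and Farah: together they cover painting, plumbing, insulation, drywall, roofing — every task.
Total fee: 6 + 8 + 5 = 19.

19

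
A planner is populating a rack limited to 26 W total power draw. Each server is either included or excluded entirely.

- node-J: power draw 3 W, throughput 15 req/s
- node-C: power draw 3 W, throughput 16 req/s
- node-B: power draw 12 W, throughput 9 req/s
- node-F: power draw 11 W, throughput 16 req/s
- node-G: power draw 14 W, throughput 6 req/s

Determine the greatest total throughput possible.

47

Treat it as a binary knapsack problem.
Take node-J, node-C, and node-F: power draw 3 + 3 + 11 = 17 ≤ 26, throughput 15 + 16 + 16 = 47.
No other feasible combination does better.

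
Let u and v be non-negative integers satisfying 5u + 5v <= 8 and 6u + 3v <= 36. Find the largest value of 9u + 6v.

9

The continuous relaxation peaks at (1.6, 0) with value 14.40; rounding to a feasible lattice point costs some objective.
(u,v)=(1,0): 5·1+5·0=5≤8, 6·1+3·0=6≤36, objective 9.
(u,v)=(0,1): 5·0+5·1=5≤8, 6·0+3·1=3≤36, objective 6.
No feasible integer point exceeds 9.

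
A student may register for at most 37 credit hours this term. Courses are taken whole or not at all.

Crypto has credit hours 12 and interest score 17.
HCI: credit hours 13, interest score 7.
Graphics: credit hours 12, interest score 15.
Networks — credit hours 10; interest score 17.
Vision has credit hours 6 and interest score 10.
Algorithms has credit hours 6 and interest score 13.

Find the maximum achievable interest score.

Take Crypto, Networks, Vision, and Algorithms: credit hours 12 + 10 + 6 + 6 = 34 ≤ 37, interest score 17 + 17 + 10 + 13 = 57.
No other feasible combination does better.

57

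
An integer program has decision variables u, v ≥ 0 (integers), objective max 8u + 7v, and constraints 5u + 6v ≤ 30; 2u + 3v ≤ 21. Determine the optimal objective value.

(u,v)=(6,0): 5·6+6·0=30≤30, 2·6+3·0=12≤21, objective 48.
(u,v)=(5,0): 5·5+6·0=25≤30, 2·5+3·0=10≤21, objective 40.
Maximum is 48 at (u,v)=(6,0).

48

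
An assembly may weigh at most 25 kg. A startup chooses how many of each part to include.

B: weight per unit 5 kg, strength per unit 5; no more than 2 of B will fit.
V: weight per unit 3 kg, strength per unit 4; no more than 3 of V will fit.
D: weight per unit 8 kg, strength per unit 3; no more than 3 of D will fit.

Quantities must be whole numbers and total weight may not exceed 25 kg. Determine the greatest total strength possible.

2×B, 2×V, and 1×D: weight 24 ≤ 25, strength 2·5 + 2·4 + 1·3 = 21.
2×B and 3×V: weight 19 ≤ 25, strength 2·5 + 3·4 = 22.
Best is 22.

22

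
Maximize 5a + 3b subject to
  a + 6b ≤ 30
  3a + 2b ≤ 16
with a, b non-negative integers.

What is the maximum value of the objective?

(a,b)=(4,2) is feasible, giving 26.
(a,b)=(5,0) is feasible, giving 25.
(a,b)=(3,3) is feasible, giving 24.
(a,b)=(4,1) is feasible, giving 23.
No feasible integer point exceeds 26.

26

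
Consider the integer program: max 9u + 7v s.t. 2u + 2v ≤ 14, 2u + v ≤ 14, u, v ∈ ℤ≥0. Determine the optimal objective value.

(u,v)=(7,0): 2·7+2·0=14≤14, 2·7+1·0=14≤14, objective 63.
(u,v)=(6,1): 2·6+2·1=14≤14, 2·6+1·1=13≤14, objective 61.
(u,v)=(6,0): 2·6+2·0=12≤14, 2·6+1·0=12≤14, objective 54.
Maximum is 63 at (u,v)=(7,0).

63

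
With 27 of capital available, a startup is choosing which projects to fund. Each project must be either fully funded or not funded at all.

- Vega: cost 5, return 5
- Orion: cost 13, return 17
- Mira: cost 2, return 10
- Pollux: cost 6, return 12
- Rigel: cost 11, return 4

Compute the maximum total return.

44

Take Vega, Orion, Mira, and Pollux: cost 5 + 13 + 2 + 6 = 26 ≤ 27, return 5 + 17 + 10 + 12 = 44.
No other feasible combination does better.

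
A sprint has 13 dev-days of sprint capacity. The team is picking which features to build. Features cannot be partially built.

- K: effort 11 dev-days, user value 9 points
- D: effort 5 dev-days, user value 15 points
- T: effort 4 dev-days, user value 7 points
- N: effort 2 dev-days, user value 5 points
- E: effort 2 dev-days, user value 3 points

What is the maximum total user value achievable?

30

D + T + N: effort 5 + 4 + 2 = 11 ≤ 13, user value 15 + 7 + 5 = 27.
D + T + N + E: effort 5 + 4 + 2 + 2 = 13 ≤ 13, user value 15 + 7 + 5 + 3 = 30.
Best is D, T, N, and E with total user value 30.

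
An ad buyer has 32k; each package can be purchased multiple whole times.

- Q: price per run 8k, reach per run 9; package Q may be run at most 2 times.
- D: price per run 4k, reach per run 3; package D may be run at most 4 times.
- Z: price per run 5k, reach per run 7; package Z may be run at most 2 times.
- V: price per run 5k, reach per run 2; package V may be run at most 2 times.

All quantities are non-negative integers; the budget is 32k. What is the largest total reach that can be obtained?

2×Q, 2×Z, and 1×V: price 31 ≤ 32, reach 2·9 + 2·7 + 1·2 = 34.
2×Q, 1×D, and 2×Z: price 30 ≤ 32, reach 2·9 + 1·3 + 2·7 = 35.
Best is 35.

35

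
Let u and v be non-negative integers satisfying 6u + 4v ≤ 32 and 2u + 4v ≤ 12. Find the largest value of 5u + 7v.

27

(u,v)=(4,1): 6·4+4·1=28≤32, 2·4+4·1=12≤12, objective 27.
(u,v)=(5,0): 6·5+4·0=30≤32, 2·5+4·0=10≤12, objective 25.
(u,v)=(3,1): 6·3+4·1=22≤32, 2·3+4·1=10≤12, objective 22.
The best lattice point is (4,1), giving 27.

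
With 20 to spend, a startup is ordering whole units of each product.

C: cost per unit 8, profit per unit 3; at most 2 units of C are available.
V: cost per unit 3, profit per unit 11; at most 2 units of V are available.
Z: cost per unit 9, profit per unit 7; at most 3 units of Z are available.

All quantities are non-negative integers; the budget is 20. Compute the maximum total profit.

29

Take 2×V and 1×Z: cost 15 ≤ 20, profit 2·11 + 1·7 = 29.
V has the best ratio (11/3) and is taken to its limit of 2; remaining capacity is filled optimally with the others.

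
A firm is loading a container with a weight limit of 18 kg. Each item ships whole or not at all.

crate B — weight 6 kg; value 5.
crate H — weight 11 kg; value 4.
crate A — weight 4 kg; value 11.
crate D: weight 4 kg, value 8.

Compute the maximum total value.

crate A + crate D: weight 4 + 4 = 8 ≤ 18, value 11 + 8 = 19.
crate B + crate A: weight 6 + 4 = 10 ≤ 18, value 5 + 11 = 16.
crate B + crate A + crate D: weight 6 + 4 + 4 = 14 ≤ 18, value 5 + 11 + 8 = 24.
Best is crate B, crate A, and crate D with total value 24.

24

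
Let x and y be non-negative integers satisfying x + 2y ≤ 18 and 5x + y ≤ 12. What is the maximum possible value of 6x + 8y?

72

(x,y)=(0,9): 1·0+2·9=18≤18, 5·0+1·9=9≤12, objective 72.
(x,y)=(0,8): 1·0+2·8=16≤18, 5·0+1·8=8≤12, objective 64.
(x,y)=(1,7): 1·1+2·7=15≤18, 5·1+1·7=12≤12, objective 62.
(x,y)=(0,7): 1·0+2·7=14≤18, 5·0+1·7=7≤12, objective 56.
Maximum is 72 at (x,y)=(0,9).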